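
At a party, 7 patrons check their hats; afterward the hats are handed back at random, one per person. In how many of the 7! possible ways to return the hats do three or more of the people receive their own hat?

407

Sum C(7,i)·!(7-i) for i = 3..7:
  i=3: C(7,3)·!4 = 35·9 = 315
  i=4: C(7,4)·!3 = 35·2 = 70
  i=5: C(7,5)·!2 = 21·1 = 21
  i=6: C(7,6)·!1 = 7·0 = 0
  i=7: C(7,7)·!0 = 1·1 = 1
Total = 407.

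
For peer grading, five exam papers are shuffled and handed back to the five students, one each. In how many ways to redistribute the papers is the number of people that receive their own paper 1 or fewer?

89

# with exactly i fixed is C(5,i)·!(5-i); sum over i=0..1:
  i=0: C(5,0)·!5 = 1·44 = 44
  i=1: C(5,1)·!4 = 5·9 = 45
Total = 89.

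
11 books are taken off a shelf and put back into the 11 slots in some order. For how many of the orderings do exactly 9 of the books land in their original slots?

Pick the 9 fixed positions: C(11,9) = 55 ways.
The other 2 form a derangement: !2 = 1.
Total: 55 × 1 = 55.

55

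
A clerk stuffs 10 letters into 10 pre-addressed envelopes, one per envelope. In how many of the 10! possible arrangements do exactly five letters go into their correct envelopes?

Choose which 5 of the 10 are fixed: C(10,5) = 252.
The remaining 5 must be deranged: !5 = 44.
Total: 252 × 44 = 11088.

11088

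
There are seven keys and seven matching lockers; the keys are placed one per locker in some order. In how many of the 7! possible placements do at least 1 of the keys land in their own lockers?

3186

Sum C(7,i)·!(7-i) for i = 1..7:
  i=1: C(7,1)·!6 = 7·265 = 1855
  i=2: C(7,2)·!5 = 21·44 = 924
  i=3: C(7,3)·!4 = 35·9 = 315
  i=4: C(7,4)·!3 = 35·2 = 70
  i=5: C(7,5)·!2 = 21·1 = 21
  i=6: C(7,6)·!1 = 7·0 = 0
  i=7: C(7,7)·!0 = 1·1 = 1
Total = 3186.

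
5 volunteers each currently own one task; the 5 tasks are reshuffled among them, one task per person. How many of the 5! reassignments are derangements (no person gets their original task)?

44

!5 is the nearest integer to 5!/e.
5! = 120, and 120/e ≈ 44.15, so !5 = 44.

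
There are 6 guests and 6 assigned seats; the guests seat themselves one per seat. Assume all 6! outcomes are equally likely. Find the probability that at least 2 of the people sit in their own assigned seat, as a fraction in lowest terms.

191/720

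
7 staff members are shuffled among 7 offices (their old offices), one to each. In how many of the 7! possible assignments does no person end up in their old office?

The number of derangements of 7 is !7 = Σ_{k=0}^{7} (-1)^k·7!/k!
= 7! - 7!/1! + 7!/2! - 7!/3! + 7!/4! - 7!/5! + 7!/6! - 7!/7!
= 5040 - 5040 + 2520 - 840 + 210 - 42 + 7 - 1
= 1854

1854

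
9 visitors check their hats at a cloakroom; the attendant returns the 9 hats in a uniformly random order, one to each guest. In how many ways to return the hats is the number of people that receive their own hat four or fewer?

361541

# with exactly i fixed is C(9,i)·!(9-i); sum over i=0..4:
  i=0: C(9,0)·!9 = 1·133496 = 133496
  i=1: C(9,1)·!8 = 9·14833 = 133497
  i=2: C(9,2)·!7 = 36·1854 = 66744
  i=3: C(9,3)·!6 = 84·265 = 22260
  i=4: C(9,4)·!5 = 126·44 = 5544
Total = 361541.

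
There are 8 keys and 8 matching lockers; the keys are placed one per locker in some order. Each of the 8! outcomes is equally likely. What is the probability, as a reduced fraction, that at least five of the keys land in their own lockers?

47/13440

Favorable outcomes: Σ_{i≥5} C(8,i)·!(8-i) = 56·2 + 28·1 + 8·0 + 1·1 = 141.
Total outcomes: 8! = 40320.
Probability = 141/40320 = 47/13440.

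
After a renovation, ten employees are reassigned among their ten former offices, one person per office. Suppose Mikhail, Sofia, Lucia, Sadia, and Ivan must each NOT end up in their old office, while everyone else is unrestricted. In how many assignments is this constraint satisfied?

2170680

Let A_j be the event that the j-th constrained one is fixed. By inclusion-exclusion over the 5 events:
Σ_{j=0}^{5} (-1)^j C(5,j)(10-j)!
= C(5,0)·10! - C(5,1)·9! + C(5,2)·8! - C(5,3)·7! + C(5,4)·6! - C(5,5)·5!
= 3628800 - 1814400 + 403200 - 50400 + 3600 - 120
= 2170680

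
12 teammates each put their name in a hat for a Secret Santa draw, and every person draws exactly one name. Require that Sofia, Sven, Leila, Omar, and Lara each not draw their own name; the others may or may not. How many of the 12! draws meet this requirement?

312273360

Inclusion-exclusion on the 5 forbidden self-matches:
Σ_{j=0}^{5} (-1)^j C(5,j)(12-j)!
= C(5,0)·12! - C(5,1)·11! + C(5,2)·10! - C(5,3)·9! + C(5,4)·8! - C(5,5)·7!
= 479001600 - 199584000 + 36288000 - 3628800 + 201600 - 5040
= 312273360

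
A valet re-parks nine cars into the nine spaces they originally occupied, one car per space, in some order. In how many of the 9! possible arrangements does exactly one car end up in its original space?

133497

Pick the single fixed position: C(9,1) = 9 ways.
The remaining 8 must be deranged: !8 = 14833.
Total: 9 × 14833 = 133497.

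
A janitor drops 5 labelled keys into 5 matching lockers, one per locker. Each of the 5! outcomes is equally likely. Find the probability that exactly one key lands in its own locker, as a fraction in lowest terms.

3/8

Favorable outcomes: C(5,1)·!4 = 5·9 = 45.
Total outcomes: 5! = 120.
Probability = 45/120 = 3/8.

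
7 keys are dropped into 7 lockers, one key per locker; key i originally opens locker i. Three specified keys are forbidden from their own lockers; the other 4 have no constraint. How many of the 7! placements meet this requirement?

3216

Let A_j be the event that the j-th constrained one is fixed. By inclusion-exclusion over the 3 events:
Σ_{j=0}^{3} (-1)^j C(3,j)(7-j)!
= C(3,0)·7! - C(3,1)·6! + C(3,2)·5! - C(3,3)·4!
= 5040 - 2160 + 360 - 24
= 3216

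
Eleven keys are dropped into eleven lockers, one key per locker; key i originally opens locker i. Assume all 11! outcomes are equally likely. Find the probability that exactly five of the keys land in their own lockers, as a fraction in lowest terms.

Favorable outcomes: C(11,5)·!6 = 462·265 = 122430.
Total outcomes: 11! = 39916800.
Probability = 122430/39916800 = 53/17280.

53/17280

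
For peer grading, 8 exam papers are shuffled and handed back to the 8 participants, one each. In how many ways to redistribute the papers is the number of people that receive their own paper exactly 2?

Choose which 2 of the 8 are fixed: C(8,2) = 28.
The other 6 form a derangement: !6 = 265.
Total: 28 × 265 = 7420.

7420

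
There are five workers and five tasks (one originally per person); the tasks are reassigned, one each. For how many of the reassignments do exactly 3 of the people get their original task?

10

Pick the 3 fixed positions: C(5,3) = 10 ways.
The remaining 2 must be deranged: !2 = 1.
Total: 10 × 1 = 10.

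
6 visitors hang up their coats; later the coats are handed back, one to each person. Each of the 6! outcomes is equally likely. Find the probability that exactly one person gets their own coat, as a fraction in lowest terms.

Favorable outcomes: C(6,1)·!5 = 6·44 = 264.
Total outcomes: 6! = 720.
Probability = 264/720 = 11/30.

11/30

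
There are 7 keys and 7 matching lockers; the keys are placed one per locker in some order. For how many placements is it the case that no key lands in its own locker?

By inclusion-exclusion, !7 = Σ (-1)^k · 7!/k! for k=0..7
= 7! - 7!/1! + 7!/2! - 7!/3! + 7!/4! - 7!/5! + 7!/6! - 7!/7!
= 5040 - 5040 + 2520 - 840 + 210 - 42 + 7 - 1
= 1854

1854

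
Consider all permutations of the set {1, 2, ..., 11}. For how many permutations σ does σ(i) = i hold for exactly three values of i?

2447445

Choose which 3 of the 11 are fixed: C(11,3) = 165.
The remaining 8 must be deranged: !8 = 14833.
Total: 165 × 14833 = 2447445.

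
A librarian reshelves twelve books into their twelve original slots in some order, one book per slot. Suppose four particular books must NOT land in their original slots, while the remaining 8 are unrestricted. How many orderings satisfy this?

339696000

Inclusion-exclusion on the 4 forbidden self-matches:
Σ_{j=0}^{4} (-1)^j C(4,j)(12-j)!
= C(4,0)·12! - C(4,1)·11! + C(4,2)·10! - C(4,3)·9! + C(4,4)·8!
= 479001600 - 159667200 + 21772800 - 1451520 + 40320
= 339696000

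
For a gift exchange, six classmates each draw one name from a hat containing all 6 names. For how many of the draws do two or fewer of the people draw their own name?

664

# with exactly i fixed is C(6,i)·!(6-i); sum over i=0..2:
  i=0: C(6,0)·!6 = 1·265 = 265
  i=1: C(6,1)·!5 = 6·44 = 264
  i=2: C(6,2)·!4 = 15·9 = 135
Total = 664.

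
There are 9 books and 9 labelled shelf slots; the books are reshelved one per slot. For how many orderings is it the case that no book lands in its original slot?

Recurrence: !9 = 9·!8 + (-1)^9.
!9 = 9·14833 - 1 = 133496

133496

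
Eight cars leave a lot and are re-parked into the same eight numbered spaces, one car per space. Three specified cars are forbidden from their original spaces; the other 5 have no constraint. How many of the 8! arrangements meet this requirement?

Let A_j be the event that the j-th constrained one is fixed. By inclusion-exclusion over the 3 events:
Σ_{j=0}^{3} (-1)^j C(3,j)(8-j)!
= C(3,0)·8! - C(3,1)·7! + C(3,2)·6! - C(3,3)·5!
= 40320 - 15120 + 2160 - 120
= 27240

27240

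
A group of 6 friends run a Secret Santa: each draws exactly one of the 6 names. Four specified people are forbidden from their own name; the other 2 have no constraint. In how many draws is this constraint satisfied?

362

Inclusion-exclusion on the 4 forbidden self-matches:
Σ_{j=0}^{4} (-1)^j C(4,j)(6-j)!
= C(4,0)·6! - C(4,1)·5! + C(4,2)·4! - C(4,3)·3! + C(4,4)·2!
= 720 - 480 + 144 - 24 + 2
= 362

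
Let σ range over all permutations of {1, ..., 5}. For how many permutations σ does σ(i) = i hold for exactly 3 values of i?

10

Pick the 3 fixed positions: C(5,3) = 10 ways.
The remaining 2 must be deranged: !2 = 1.
Total: 10 × 1 = 10.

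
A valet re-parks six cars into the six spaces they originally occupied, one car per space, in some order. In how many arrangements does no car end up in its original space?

Recurrence: !6 = 5·(!5 + !4).
!6 = 5·(44 + 9) = 5·53 = 265

265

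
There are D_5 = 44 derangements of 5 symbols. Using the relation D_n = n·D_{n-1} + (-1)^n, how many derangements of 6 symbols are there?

265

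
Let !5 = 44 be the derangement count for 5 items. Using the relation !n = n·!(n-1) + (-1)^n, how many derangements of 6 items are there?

265

!6 = 6·44 + 1 = 265.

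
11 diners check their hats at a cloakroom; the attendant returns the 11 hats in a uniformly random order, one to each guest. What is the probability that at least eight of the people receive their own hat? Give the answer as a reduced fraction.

193/19958400

Favorable outcomes: Σ_{i≥8} C(11,i)·!(11-i) = 165·2 + 55·1 + 11·0 + 1·1 = 386.
Total outcomes: 11! = 39916800.
Probability = 386/39916800 = 193/19958400.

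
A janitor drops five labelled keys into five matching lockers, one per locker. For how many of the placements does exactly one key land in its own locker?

45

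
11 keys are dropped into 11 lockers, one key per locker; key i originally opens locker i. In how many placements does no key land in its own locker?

14684570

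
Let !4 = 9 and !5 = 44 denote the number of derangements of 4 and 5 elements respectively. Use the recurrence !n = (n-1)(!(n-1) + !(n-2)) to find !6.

!6 = (6-1)·(!5 + !4) = 5·(44 + 9) = 5·53 = 265.

265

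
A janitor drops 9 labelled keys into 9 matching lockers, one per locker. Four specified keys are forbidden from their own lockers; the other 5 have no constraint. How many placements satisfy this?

Let A_j be the event that the j-th constrained one is fixed. By inclusion-exclusion over the 4 events:
Σ_{j=0}^{4} (-1)^j C(4,j)(9-j)!
= C(4,0)·9! - C(4,1)·8! + C(4,2)·7! - C(4,3)·6! + C(4,4)·5!
= 362880 - 161280 + 30240 - 2880 + 120
= 229080

229080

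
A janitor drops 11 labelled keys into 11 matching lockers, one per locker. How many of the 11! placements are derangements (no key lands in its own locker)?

14684570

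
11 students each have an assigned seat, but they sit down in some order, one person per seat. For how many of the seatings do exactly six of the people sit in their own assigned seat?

20328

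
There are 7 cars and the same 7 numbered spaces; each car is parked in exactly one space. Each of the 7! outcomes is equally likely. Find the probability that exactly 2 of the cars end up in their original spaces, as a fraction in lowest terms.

Favorable outcomes: C(7,2)·!5 = 21·44 = 924.
Total outcomes: 7! = 5040.
Probability = 924/5040 = 11/60.

11/60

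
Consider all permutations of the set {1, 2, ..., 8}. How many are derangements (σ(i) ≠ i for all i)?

Recurrence: !8 = 8·!7 + (-1)^8.
!8 = 8·1854 + 1 = 14833

14833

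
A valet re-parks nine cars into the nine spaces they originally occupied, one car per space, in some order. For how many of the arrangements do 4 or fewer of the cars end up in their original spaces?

# with exactly i fixed is C(9,i)·!(9-i); sum over i=0..4:
  i=0: C(9,0)·!9 = 1·133496 = 133496
  i=1: C(9,1)·!8 = 9·14833 = 133497
  i=2: C(9,2)·!7 = 36·1854 = 66744
  i=3: C(9,3)·!6 = 84·265 = 22260
  i=4: C(9,4)·!5 = 126·44 = 5544
Total = 361541.

361541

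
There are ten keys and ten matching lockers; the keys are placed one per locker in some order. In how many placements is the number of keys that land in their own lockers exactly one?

1334960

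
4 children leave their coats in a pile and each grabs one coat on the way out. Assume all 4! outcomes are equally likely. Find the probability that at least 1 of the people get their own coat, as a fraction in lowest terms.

5/8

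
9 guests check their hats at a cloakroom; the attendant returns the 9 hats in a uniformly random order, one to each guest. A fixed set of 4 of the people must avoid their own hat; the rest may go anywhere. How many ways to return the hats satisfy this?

229080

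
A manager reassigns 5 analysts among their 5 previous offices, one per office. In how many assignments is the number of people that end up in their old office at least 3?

11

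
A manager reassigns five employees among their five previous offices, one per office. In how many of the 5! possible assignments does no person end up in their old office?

44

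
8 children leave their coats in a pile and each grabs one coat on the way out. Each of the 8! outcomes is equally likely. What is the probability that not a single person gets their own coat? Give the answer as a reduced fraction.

2119/5760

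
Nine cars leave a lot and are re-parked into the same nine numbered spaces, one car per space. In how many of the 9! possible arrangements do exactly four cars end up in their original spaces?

5544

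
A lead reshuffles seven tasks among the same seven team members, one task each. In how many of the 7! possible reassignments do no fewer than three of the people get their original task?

# with exactly i fixed is C(7,i)·!(7-i); sum over i=3..7:
  i=3: C(7,3)·!4 = 35·9 = 315
  i=4: C(7,4)·!3 = 35·2 = 70
  i=5: C(7,5)·!2 = 21·1 = 21
  i=6: C(7,6)·!1 = 7·0 = 0
  i=7: C(7,7)·!0 = 1·1 = 1
Total = 407.

407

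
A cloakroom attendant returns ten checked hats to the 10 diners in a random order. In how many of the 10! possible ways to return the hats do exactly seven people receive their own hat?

240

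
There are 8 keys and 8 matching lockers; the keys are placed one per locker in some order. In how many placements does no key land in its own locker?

14833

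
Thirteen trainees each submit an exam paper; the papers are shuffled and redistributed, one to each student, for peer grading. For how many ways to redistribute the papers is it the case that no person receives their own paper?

Recurrence: !13 = 12·(!12 + !11).
!13 = 12·(176214841 + 14684570) = 12·190899411 = 2290792932

2290792932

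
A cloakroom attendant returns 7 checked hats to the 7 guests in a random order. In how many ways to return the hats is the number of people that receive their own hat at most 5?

5039

# with exactly i fixed is C(7,i)·!(7-i); sum over i=0..5:
  i=0: C(7,0)·!7 = 1·1854 = 1854
  i=1: C(7,1)·!6 = 7·265 = 1855
  i=2: C(7,2)·!5 = 21·44 = 924
  i=3: C(7,3)·!4 = 35·9 = 315
  i=4: C(7,4)·!3 = 35·2 = 70
  i=5: C(7,5)·!2 = 21·1 = 21
Total = 5039.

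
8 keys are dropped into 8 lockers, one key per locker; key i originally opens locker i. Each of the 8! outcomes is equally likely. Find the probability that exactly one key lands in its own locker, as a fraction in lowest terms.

103/280

Favorable outcomes: C(8,1)·!7 = 8·1854 = 14832.
Total outcomes: 8! = 40320.
Probability = 14832/40320 = 103/280.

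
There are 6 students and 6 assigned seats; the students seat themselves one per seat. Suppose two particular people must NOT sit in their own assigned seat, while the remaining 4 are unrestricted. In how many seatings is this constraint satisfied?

Inclusion-exclusion on the 2 forbidden self-matches:
Σ_{j=0}^{2} (-1)^j C(2,j)(6-j)!
= C(2,0)·6! - C(2,1)·5! + C(2,2)·4!
= 720 - 240 + 24
= 504

504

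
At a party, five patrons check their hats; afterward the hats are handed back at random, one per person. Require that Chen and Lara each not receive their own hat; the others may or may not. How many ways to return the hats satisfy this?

Inclusion-exclusion on the 2 forbidden self-matches:
Σ_{j=0}^{2} (-1)^j C(2,j)(5-j)!
= C(2,0)·5! - C(2,1)·4! + C(2,2)·3!
= 120 - 48 + 6
= 78

78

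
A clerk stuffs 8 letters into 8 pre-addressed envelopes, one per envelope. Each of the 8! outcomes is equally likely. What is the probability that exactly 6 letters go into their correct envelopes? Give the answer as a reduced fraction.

1/1440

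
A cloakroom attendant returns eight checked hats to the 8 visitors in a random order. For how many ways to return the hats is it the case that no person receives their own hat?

14833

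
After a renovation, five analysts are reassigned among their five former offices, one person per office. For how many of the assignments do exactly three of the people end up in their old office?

10

Choose which 3 of the 5 are fixed: C(5,3) = 10.
The remaining 2 must be deranged: !2 = 1.
Total: 10 × 1 = 10.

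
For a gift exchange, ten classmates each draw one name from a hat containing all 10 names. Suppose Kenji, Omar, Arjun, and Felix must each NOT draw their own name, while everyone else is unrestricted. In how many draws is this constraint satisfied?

Inclusion-exclusion on the 4 forbidden self-matches:
Σ_{j=0}^{4} (-1)^j C(4,j)(10-j)!
= C(4,0)·10! - C(4,1)·9! + C(4,2)·8! - C(4,3)·7! + C(4,4)·6!
= 3628800 - 1451520 + 241920 - 20160 + 720
= 2399760

2399760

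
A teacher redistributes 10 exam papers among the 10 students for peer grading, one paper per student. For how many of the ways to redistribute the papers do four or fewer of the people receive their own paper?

# with exactly i fixed is C(10,i)·!(10-i); sum over i=0..4:
  i=0: C(10,0)·!10 = 1·1334961 = 1334961
  i=1: C(10,1)·!9 = 10·133496 = 1334960
  i=2: C(10,2)·!8 = 45·14833 = 667485
  i=3: C(10,3)·!7 = 120·1854 = 222480
  i=4: C(10,4)·!6 = 210·265 = 55650
Total = 3615536.

3615536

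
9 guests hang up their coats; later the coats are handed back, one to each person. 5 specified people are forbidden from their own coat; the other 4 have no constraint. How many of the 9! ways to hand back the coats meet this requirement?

Let A_j be the event that the j-th constrained one is fixed. By inclusion-exclusion over the 5 events:
Σ_{j=0}^{5} (-1)^j C(5,j)(9-j)!
= C(5,0)·9! - C(5,1)·8! + C(5,2)·7! - C(5,3)·6! + C(5,4)·5! - C(5,5)·4!
= 362880 - 201600 + 50400 - 7200 + 600 - 24
= 205056

205056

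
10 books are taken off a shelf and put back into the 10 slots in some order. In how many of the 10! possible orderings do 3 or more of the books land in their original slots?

# with exactly i fixed is C(10,i)·!(10-i); sum over i=3..10:
  i=3: C(10,3)·!7 = 120·1854 = 222480
  i=4: C(10,4)·!6 = 210·265 = 55650
  i=5: C(10,5)·!5 = 252·44 = 11088
  i=6: C(10,6)·!4 = 210·9 = 1890
  i=7: C(10,7)·!3 = 120·2 = 240
  i=8: C(10,8)·!2 = 45·1 = 45
  i=9: C(10,9)·!1 = 10·0 = 0
  i=10: C(10,10)·!0 = 1·1 = 1
Total = 291394.

291394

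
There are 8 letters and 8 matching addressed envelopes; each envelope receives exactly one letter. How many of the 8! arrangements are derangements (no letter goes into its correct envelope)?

The subfactorial !8 = [8!/e] (nearest integer).
8! = 40320, and 40320/e ≈ 14832.90, so !8 = 14833.

14833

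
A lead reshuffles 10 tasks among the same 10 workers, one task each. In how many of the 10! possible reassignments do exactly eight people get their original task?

45

Pick the 8 fixed positions: C(10,8) = 45 ways.
The other 2 form a derangement: !2 = 1.
Total: 45 × 1 = 45.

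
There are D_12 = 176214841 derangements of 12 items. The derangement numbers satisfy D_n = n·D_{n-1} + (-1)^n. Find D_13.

2290792932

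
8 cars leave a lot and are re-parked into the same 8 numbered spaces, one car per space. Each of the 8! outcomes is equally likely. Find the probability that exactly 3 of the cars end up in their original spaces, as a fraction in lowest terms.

Favorable outcomes: C(8,3)·!5 = 56·44 = 2464.
Total outcomes: 8! = 40320.
Probability = 2464/40320 = 11/180.

11/180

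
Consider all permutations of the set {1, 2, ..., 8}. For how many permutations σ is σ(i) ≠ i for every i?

14833

Use !n = (n-1)(!(n-1) + !(n-2)).
!8 = 7·(1854 + 265) = 7·2119 = 14833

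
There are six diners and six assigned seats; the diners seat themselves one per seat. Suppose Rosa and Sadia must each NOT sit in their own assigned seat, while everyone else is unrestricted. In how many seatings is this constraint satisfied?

Inclusion-exclusion on the 2 forbidden self-matches:
Σ_{j=0}^{2} (-1)^j C(2,j)(6-j)!
= C(2,0)·6! - C(2,1)·5! + C(2,2)·4!
= 720 - 240 + 24
= 504

504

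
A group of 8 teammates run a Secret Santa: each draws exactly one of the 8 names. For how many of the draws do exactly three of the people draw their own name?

Pick the 3 fixed positions: C(8,3) = 56 ways.
The other 5 form a derangement: !5 = 44.
Total: 56 × 44 = 2464.

2464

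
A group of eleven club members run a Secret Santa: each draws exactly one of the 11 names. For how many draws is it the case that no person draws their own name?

!11 = 11! · Σ_{k=0}^{11} (-1)^k/k!
= 11! - 11!/1! + 11!/2! - 11!/3! + 11!/4! - 11!/5! + 11!/6! - 11!/7! + 11!/8! - 11!/9! + 11!/10! - 11!/11!
= 39916800 - 39916800 + 19958400 - 6652800 + 1663200 - 332640 + 55440 - 7920 + 990 - 110 + 11 - 1
= 14684570

14684570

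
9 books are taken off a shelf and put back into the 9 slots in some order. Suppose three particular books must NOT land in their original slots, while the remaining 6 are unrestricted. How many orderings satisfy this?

256320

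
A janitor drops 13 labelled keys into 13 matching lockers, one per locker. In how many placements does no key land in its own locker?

Use !n = n·!(n-1) + (-1)^n.
!13 = 13·176214841 - 1 = 2290792932

2290792932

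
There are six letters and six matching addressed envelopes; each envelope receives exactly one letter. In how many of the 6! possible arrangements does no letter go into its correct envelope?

265

!6 is the nearest integer to 6!/e.
6! = 720, and 720/e ≈ 264.87, so !6 = 265.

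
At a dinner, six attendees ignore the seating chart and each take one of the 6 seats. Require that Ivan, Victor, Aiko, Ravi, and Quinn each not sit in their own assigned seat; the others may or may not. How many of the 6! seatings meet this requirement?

309

Let A_j be the event that the j-th constrained one is fixed. By inclusion-exclusion over the 5 events:
Σ_{j=0}^{5} (-1)^j C(5,j)(6-j)!
= C(5,0)·6! - C(5,1)·5! + C(5,2)·4! - C(5,3)·3! + C(5,4)·2! - C(5,5)·1!
= 720 - 600 + 240 - 60 + 10 - 1
= 309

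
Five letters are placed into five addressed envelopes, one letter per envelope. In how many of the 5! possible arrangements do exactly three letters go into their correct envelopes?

10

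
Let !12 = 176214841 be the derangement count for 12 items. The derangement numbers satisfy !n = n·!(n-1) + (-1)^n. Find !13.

!13 = 13·176214841 - 1 = 2290792932.

2290792932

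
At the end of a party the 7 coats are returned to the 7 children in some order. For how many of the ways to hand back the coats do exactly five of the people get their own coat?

21

Choose which 5 of the 7 are fixed: C(7,5) = 21.
The remaining 2 must be deranged: !2 = 1.
Total: 21 × 1 = 21.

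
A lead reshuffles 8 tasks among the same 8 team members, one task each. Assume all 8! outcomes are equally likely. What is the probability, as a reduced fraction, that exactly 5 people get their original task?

Favorable outcomes: C(8,5)·!3 = 56·2 = 112.
Total outcomes: 8! = 40320.
Probability = 112/40320 = 1/360.

1/360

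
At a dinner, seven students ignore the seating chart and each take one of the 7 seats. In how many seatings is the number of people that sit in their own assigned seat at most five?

# with exactly i fixed is C(7,i)·!(7-i); sum over i=0..5:
  i=0: C(7,0)·!7 = 1·1854 = 1854
  i=1: C(7,1)·!6 = 7·265 = 1855
  i=2: C(7,2)·!5 = 21·44 = 924
  i=3: C(7,3)·!4 = 35·9 = 315
  i=4: C(7,4)·!3 = 35·2 = 70
  i=5: C(7,5)·!2 = 21·1 = 21
Total = 5039.

5039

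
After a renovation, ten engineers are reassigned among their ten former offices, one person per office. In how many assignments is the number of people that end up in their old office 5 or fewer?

3626624

# with exactly i fixed is C(10,i)·!(10-i); sum over i=0..5:
  i=0: C(10,0)·!10 = 1·1334961 = 1334961
  i=1: C(10,1)·!9 = 10·133496 = 1334960
  i=2: C(10,2)·!8 = 45·14833 = 667485
  i=3: C(10,3)·!7 = 120·1854 = 222480
  i=4: C(10,4)·!6 = 210·265 = 55650
  i=5: C(10,5)·!5 = 252·44 = 11088
Total = 3626624.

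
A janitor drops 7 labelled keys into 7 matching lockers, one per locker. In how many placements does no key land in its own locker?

1854

The number of derangements of 7 is !7 = Σ_{k=0}^{7} (-1)^k·7!/k!
= 7! - 7!/1! + 7!/2! - 7!/3! + 7!/4! - 7!/5! + 7!/6! - 7!/7!
= 5040 - 5040 + 2520 - 840 + 210 - 42 + 7 - 1
= 1854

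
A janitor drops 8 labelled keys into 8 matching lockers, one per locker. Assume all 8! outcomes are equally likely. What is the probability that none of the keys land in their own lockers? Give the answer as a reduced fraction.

2119/5760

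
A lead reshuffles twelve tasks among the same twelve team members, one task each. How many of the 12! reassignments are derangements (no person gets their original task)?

176214841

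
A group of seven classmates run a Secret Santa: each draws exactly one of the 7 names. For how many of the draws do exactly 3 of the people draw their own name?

315

Pick the 3 fixed positions: C(7,3) = 35 ways.
The remaining 4 must be deranged: !4 = 9.
Total: 35 × 9 = 315.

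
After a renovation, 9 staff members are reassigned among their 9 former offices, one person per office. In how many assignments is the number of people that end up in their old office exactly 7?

36

Pick the 7 fixed positions: C(9,7) = 36 ways.
The other 2 form a derangement: !2 = 1.
Total: 36 × 1 = 36.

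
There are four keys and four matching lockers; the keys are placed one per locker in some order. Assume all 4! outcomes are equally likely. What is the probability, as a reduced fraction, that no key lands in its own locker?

Favorable outcomes: !4 = 9.
Total outcomes: 4! = 24.
Probability = 9/24 = 3/8.

3/8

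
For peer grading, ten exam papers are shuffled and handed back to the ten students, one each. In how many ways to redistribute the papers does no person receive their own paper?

Use !n = n·!(n-1) + (-1)^n.
!10 = 10·133496 + 1 = 1334961

1334961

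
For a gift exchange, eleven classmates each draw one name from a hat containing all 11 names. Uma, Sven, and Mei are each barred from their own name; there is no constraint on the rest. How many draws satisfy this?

Inclusion-exclusion on the 3 forbidden self-matches:
Σ_{j=0}^{3} (-1)^j C(3,j)(11-j)!
= C(3,0)·11! - C(3,1)·10! + C(3,2)·9! - C(3,3)·8!
= 39916800 - 10886400 + 1088640 - 40320
= 30078720

30078720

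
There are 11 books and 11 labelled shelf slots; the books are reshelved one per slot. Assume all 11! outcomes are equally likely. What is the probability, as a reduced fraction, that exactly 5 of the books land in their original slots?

Favorable outcomes: C(11,5)·!6 = 462·265 = 122430.
Total outcomes: 11! = 39916800.
Probability = 122430/39916800 = 53/17280.

53/17280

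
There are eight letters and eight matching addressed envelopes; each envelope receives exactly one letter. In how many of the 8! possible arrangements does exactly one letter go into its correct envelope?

14832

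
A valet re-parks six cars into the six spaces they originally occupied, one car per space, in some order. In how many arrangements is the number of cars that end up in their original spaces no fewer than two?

191

# with exactly i fixed is C(6,i)·!(6-i); sum over i=2..6:
  i=2: C(6,2)·!4 = 15·9 = 135
  i=3: C(6,3)·!3 = 20·2 = 40
  i=4: C(6,4)·!2 = 15·1 = 15
  i=5: C(6,5)·!1 = 6·0 = 0
  i=6: C(6,6)·!0 = 1·1 = 1
Total = 191.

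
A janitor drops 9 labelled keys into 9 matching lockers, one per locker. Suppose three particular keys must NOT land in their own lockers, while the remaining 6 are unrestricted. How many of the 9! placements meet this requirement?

256320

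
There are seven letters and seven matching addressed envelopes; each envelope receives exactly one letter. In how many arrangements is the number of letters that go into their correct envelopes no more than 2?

Sum C(7,i)·!(7-i) for i = 0..2:
  i=0: C(7,0)·!7 = 1·1854 = 1854
  i=1: C(7,1)·!6 = 7·265 = 1855
  i=2: C(7,2)·!5 = 21·44 = 924
Total = 4633.

4633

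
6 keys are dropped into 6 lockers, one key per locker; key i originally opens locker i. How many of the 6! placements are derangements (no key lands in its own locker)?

265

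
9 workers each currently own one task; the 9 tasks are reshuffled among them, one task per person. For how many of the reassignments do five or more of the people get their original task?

1339

# with exactly i fixed is C(9,i)·!(9-i); sum over i=5..9:
  i=5: C(9,5)·!4 = 126·9 = 1134
  i=6: C(9,6)·!3 = 84·2 = 168
  i=7: C(9,7)·!2 = 36·1 = 36
  i=8: C(9,8)·!1 = 9·0 = 0
  i=9: C(9,9)·!0 = 1·1 = 1
Total = 1339.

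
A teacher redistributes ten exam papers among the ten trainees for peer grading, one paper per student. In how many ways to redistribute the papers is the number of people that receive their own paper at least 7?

# with exactly i fixed is C(10,i)·!(10-i); sum over i=7..10:
  i=7: C(10,7)·!3 = 120·2 = 240
  i=8: C(10,8)·!2 = 45·1 = 45
  i=9: C(10,9)·!1 = 10·0 = 0
  i=10: C(10,10)·!0 = 1·1 = 1
Total = 286.

286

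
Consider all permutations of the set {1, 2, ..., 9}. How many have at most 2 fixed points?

333737

Sum C(9,i)·!(9-i) for i = 0..2:
  i=0: C(9,0)·!9 = 1·133496 = 133496
  i=1: C(9,1)·!8 = 9·14833 = 133497
  i=2: C(9,2)·!7 = 36·1854 = 66744
Total = 333737.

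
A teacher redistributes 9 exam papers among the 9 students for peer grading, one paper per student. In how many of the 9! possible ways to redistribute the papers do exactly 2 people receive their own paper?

Pick the 2 fixed positions: C(9,2) = 36 ways.
The remaining 7 must be deranged: !7 = 1854.
Total: 36 × 1854 = 66744.

66744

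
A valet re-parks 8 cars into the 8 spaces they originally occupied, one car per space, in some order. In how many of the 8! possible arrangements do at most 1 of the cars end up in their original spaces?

29665

# with exactly i fixed is C(8,i)·!(8-i); sum over i=0..1:
  i=0: C(8,0)·!8 = 1·14833 = 14833
  i=1: C(8,1)·!7 = 8·1854 = 14832
Total = 29665.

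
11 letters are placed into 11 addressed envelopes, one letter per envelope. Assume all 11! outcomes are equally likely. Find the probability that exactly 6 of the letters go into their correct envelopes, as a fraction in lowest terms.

11/21600

Favorable outcomes: C(11,6)·!5 = 462·44 = 20328.
Total outcomes: 11! = 39916800.
Probability = 20328/39916800 = 11/21600.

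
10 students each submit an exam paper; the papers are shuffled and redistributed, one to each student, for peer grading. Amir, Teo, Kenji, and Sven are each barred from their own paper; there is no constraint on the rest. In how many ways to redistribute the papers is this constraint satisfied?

Inclusion-exclusion on the 4 forbidden self-matches:
Σ_{j=0}^{4} (-1)^j C(4,j)(10-j)!
= C(4,0)·10! - C(4,1)·9! + C(4,2)·8! - C(4,3)·7! + C(4,4)·6!
= 3628800 - 1451520 + 241920 - 20160 + 720
= 2399760

2399760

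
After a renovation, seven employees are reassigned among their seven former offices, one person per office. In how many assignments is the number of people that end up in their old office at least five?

22

# with exactly i fixed is C(7,i)·!(7-i); sum over i=5..7:
  i=5: C(7,5)·!2 = 21·1 = 21
  i=6: C(7,6)·!1 = 7·0 = 0
  i=7: C(7,7)·!0 = 1·1 = 1
Total = 22.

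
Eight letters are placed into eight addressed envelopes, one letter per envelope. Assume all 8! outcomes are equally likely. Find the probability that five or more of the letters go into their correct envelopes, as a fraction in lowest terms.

Favorable outcomes: Σ_{i≥5} C(8,i)·!(8-i) = 56·2 + 28·1 + 8·0 + 1·1 = 141.
Total outcomes: 8! = 40320.
Probability = 141/40320 = 47/13440.

47/13440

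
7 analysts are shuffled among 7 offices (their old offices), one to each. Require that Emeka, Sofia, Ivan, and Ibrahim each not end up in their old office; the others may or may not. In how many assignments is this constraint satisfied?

Let A_j be the event that the j-th constrained one is fixed. By inclusion-exclusion over the 4 events:
Σ_{j=0}^{4} (-1)^j C(4,j)(7-j)!
= C(4,0)·7! - C(4,1)·6! + C(4,2)·5! - C(4,3)·4! + C(4,4)·3!
= 5040 - 2880 + 720 - 96 + 6
= 2790

2790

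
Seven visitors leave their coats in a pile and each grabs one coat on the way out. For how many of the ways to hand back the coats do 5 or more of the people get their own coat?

22

# with exactly i fixed is C(7,i)·!(7-i); sum over i=5..7:
  i=5: C(7,5)·!2 = 21·1 = 21
  i=6: C(7,6)·!1 = 7·0 = 0
  i=7: C(7,7)·!0 = 1·1 = 1
Total = 22.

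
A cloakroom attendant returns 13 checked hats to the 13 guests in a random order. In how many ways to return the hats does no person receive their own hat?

2290792932

Recurrence: !13 = 13·!12 + (-1)^13.
!13 = 13·176214841 - 1 = 2290792932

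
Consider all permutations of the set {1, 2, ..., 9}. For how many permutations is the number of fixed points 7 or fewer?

Sum C(9,i)·!(9-i) for i = 0..7:
  i=0: C(9,0)·!9 = 1·133496 = 133496
  i=1: C(9,1)·!8 = 9·14833 = 133497
  i=2: C(9,2)·!7 = 36·1854 = 66744
  i=3: C(9,3)·!6 = 84·265 = 22260
  i=4: C(9,4)·!5 = 126·44 = 5544
  i=5: C(9,5)·!4 = 126·9 = 1134
  i=6: C(9,6)·!3 = 84·2 = 168
  i=7: C(9,7)·!2 = 36·1 = 36
Total = 362879.

362879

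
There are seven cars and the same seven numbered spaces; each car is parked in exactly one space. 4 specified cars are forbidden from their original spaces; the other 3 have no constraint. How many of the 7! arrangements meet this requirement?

Let A_j be the event that the j-th constrained one is fixed. By inclusion-exclusion over the 4 events:
Σ_{j=0}^{4} (-1)^j C(4,j)(7-j)!
= C(4,0)·7! - C(4,1)·6! + C(4,2)·5! - C(4,3)·4! + C(4,4)·3!
= 5040 - 2880 + 720 - 96 + 6
= 2790

2790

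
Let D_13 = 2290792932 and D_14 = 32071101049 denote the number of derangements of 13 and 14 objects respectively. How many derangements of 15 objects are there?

481066515734

D_15 = (15-1)·(D_14 + D_13) = 14·(32071101049 + 2290792932) = 14·34361893981 = 481066515734.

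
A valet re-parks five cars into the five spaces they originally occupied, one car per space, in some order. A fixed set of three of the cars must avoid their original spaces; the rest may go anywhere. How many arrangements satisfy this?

Let A_j be the event that the j-th constrained one is fixed. By inclusion-exclusion over the 3 events:
Σ_{j=0}^{3} (-1)^j C(3,j)(5-j)!
= C(3,0)·5! - C(3,1)·4! + C(3,2)·3! - C(3,3)·2!
= 120 - 72 + 18 - 2
= 64

64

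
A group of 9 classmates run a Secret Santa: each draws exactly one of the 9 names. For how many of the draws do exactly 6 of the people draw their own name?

168

Choose which 6 of the 9 are fixed: C(9,6) = 84.
The remaining 3 must be deranged: !3 = 2.
Total: 84 × 2 = 168.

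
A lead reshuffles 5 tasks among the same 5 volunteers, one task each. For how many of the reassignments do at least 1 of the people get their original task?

76

Sum C(5,i)·!(5-i) for i = 1..5:
  i=1: C(5,1)·!4 = 5·9 = 45
  i=2: C(5,2)·!3 = 10·2 = 20
  i=3: C(5,3)·!2 = 10·1 = 10
  i=4: C(5,4)·!1 = 5·0 = 0
  i=5: C(5,5)·!0 = 1·1 = 1
Total = 76.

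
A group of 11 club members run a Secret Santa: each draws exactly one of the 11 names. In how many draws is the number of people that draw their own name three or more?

3205379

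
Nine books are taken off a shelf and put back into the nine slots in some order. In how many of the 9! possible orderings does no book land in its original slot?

133496

!9 = 9! · Σ_{k=0}^{9} (-1)^k/k!
= 9! - 9!/1! + 9!/2! - 9!/3! + 9!/4! - 9!/5! + 9!/6! - 9!/7! + 9!/8! - 9!/9!
= 362880 - 362880 + 181440 - 60480 + 15120 - 3024 + 504 - 72 + 9 - 1
= 133496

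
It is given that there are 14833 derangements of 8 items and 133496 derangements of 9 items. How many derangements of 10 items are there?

1334961

!10 = (10-1)·(!9 + !8) = 9·(133496 + 14833) = 9·148329 = 1334961.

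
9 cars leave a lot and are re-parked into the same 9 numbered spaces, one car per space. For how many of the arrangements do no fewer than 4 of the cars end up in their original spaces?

# with exactly i fixed is C(9,i)·!(9-i); sum over i=4..9:
  i=4: C(9,4)·!5 = 126·44 = 5544
  i=5: C(9,5)·!4 = 126·9 = 1134
  i=6: C(9,6)·!3 = 84·2 = 168
  i=7: C(9,7)·!2 = 36·1 = 36
  i=8: C(9,8)·!1 = 9·0 = 0
  i=9: C(9,9)·!0 = 1·1 = 1
Total = 6883.

6883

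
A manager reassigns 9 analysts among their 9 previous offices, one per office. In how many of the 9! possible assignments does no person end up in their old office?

!9 is the nearest integer to 9!/e.
9! = 362880, and 362880/e ≈ 133496.09, so !9 = 133496.

133496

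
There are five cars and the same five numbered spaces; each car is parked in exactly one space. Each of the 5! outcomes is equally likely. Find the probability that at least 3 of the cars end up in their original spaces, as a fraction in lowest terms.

11/120

Favorable outcomes: Σ_{i≥3} C(5,i)·!(5-i) = 10·1 + 5·0 + 1·1 = 11.
Total outcomes: 5! = 120.
Probability = 11/120 = 11/120.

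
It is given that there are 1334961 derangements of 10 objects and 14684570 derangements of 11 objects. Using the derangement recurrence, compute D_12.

176214841

D_12 = (12-1)·(D_11 + D_10) = 11·(14684570 + 1334961) = 11·16019531 = 176214841.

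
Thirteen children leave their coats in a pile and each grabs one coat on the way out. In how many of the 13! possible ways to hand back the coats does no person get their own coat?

2290792932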